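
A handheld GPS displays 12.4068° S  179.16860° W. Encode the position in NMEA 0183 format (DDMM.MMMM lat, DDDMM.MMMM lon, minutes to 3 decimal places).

Lat: fractional part 0.406800 → 24.40800 minutes
Longitude: minutes = (179.168600 − 179) × 60 = 10.11600

1224.408,S / 17910.116,W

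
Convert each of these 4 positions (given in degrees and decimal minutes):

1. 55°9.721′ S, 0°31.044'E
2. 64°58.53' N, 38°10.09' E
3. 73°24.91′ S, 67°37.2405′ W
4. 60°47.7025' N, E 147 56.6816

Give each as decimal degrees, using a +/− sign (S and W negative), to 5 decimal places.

Point 1:
  Latitude: 9.721′ = 0.162017°; total 55.162017
  S ⇒ negate
  Lon: 0 + 31.044/60 = 0.517400
  E ⇒ keep positive
Point 2:
  Latitude: 64 + 58.53/60 = 64.975500
  N ⇒ keep positive
  Longitude: 38 + 10.09/60 = 38.168167
  E ⇒ keep positive
Point 3:
  Lat: 73 + 24.91/60 = 73.415167
  hemisphere S, so the sign is −
  Longitude: 67 + 37.2405/60 = 67.620675
  W ⇒ negate
Point 4:
  Latitude: 60 + 47.7025/60 = 60.795042
  N ⇒ keep positive
  Longitude: 147 + 56.6816/60 = 147.944693
  E → positive

1. -55.16202, 0.51740
2. 64.97550, 38.16817
3. -73.41517, -67.62068
4. 60.79504, 147.94469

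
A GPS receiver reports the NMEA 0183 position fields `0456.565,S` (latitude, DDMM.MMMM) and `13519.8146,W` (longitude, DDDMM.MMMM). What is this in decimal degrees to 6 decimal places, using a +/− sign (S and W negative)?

-4.942750, -135.330243

φ: split at 2 digits → 04° and 56.565′; 4 + 56.565/60 = 4.9427500
hemisphere S, so the sign is −
Longitude: split at 3 digits → 135° and 19.8146′; 135 + 19.8146/60 = 135.3302433
W → negative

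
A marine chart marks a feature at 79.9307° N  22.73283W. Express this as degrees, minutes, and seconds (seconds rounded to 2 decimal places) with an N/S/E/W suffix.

79°55′50.52″ N, 22°43′58.19″ W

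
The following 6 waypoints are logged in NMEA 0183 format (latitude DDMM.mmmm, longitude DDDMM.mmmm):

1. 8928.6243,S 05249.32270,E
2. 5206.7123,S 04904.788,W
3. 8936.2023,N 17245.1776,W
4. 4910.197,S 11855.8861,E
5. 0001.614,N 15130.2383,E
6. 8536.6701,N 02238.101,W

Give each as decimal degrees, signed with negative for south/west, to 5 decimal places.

Point 1:
  Latitude: degrees = first 2 digits = 89, minutes = 28.6243; 89 + 28.6243/60 = 89.477072
  S ⇒ negate
  Longitude: split at 3 digits → 052° and 49.3227′; 52 + 49.3227/60 = 52.822045
  E → positive
Point 2:
  Lat: split at 2 digits → 52° and 6.7123′; 52 + 6.7123/60 = 52.111872
  S ⇒ negate
  λ: degrees = first 3 digits = 49, minutes = 4.788; 49 + 4.788/60 = 49.079800
  W → negative
Point 3:
  Latitude: split at 2 digits → 89° and 36.2023′; 89 + 36.2023/60 = 89.603372
  N ⇒ keep positive
  λ: degrees = first 3 digits = 172, minutes = 45.1776; 172 + 45.1776/60 = 172.752960
  W → negative
Point 4:
  φ: split at 2 digits → 49° and 10.197′; 49 + 10.197/60 = 49.169950
  hemisphere S, so the sign is −
  Longitude: split at 3 digits → 118° and 55.8861′; 118 + 55.8861/60 = 118.931435
  E ⇒ keep positive
Point 5:
  Lat: degrees = first 2 digits = 0, minutes = 1.614; 0 + 1.614/60 = 0.026900
  N ⇒ keep positive
  λ: degrees = first 3 digits = 151, minutes = 30.2383; 151 + 30.2383/60 = 151.503972
  E → positive
Point 6:
  Latitude: split at 2 digits → 85° and 36.6701′; 85 + 36.6701/60 = 85.611168
  N ⇒ keep positive
  Longitude: split at 3 digits → 022° and 38.101′; 22 + 38.101/60 = 22.635017
  W ⇒ negate

1. -89.47707, 52.82205
2. -52.11187, -49.07980
3. 89.60337, -172.75296
4. -49.16995, 118.93144
5. 0.02690, 151.50397
6. 85.61117, -22.63502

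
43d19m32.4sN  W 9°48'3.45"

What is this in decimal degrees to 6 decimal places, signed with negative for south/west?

43.325667, -9.800958

Lat: 43 + 19/60 + 32.4/3600 = 43.3256667
N ⇒ keep positive
λ: 9 + 48/60 + 3.45/3600 = 9.8009583
hemisphere W, so the sign is −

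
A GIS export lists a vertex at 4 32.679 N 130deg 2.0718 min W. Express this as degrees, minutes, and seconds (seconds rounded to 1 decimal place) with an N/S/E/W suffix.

Lat: 32.67900′ → 32′ and 0.67900 × 60 = 40.740″
Longitude: 2.07180′ → 2′ and 0.07180 × 60 = 4.308″

4°32′40.7″ N, 130°02′4.3″ W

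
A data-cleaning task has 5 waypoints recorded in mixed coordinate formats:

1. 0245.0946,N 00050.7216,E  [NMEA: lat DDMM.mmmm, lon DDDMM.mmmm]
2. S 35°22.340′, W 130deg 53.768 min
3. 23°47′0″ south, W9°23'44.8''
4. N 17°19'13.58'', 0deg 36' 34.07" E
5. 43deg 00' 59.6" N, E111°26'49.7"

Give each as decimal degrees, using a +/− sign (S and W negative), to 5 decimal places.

1. 2.75158, 0.84536
2. -35.37233, -130.89613
3. -23.78333, -9.39578
4. 17.32044, 0.60946
5. 43.01656, 111.44714

Point 1:
  φ: split at 2 digits → 02° and 45.0946′; 2 + 45.0946/60 = 2.751577
  N → positive
  Longitude: split at 3 digits → 000° and 50.7216′; 0 + 50.7216/60 = 0.845360
  E ⇒ keep positive
Point 2:
  φ: 22.34′ = 0.372333°; total 35.372333
  S ⇒ negate
  Longitude: 130 + 53.768/60 = 130.896133
  W ⇒ negate
Point 3:
  φ: 47′ + 0″ = 47.00000′; 23 + 47.00000/60 = 23.783333
  hemisphere S, so the sign is −
  Longitude: 9° + 23/60 + 44.8/3600 = 9 + 0.383333 + 0.012444 = 9.395778
  W ⇒ negate
Point 4:
  Latitude: 19′ + 13.58″ = 19.22633′; 17 + 19.22633/60 = 17.320439
  N ⇒ keep positive
  λ: 36′ + 34.07″ = 36.56783′; 0 + 36.56783/60 = 0.609464
  E → positive
Point 5:
  Lat: 43 + 0/60 + 59.6/3600 = 43.016556
  N → positive
  λ: 111 + 26/60 + 49.7/3600 = 111.447139
  E → positive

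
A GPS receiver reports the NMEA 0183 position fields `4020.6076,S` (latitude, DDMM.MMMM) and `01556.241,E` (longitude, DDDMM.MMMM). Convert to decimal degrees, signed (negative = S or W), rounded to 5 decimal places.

Lat: degrees = first 2 digits = 40, minutes = 20.6076; 40 + 20.6076/60 = 40.343460
S ⇒ negate
Longitude: split at 3 digits → 015° and 56.241′; 15 + 56.241/60 = 15.937350
E → positive

-40.34346, 15.93735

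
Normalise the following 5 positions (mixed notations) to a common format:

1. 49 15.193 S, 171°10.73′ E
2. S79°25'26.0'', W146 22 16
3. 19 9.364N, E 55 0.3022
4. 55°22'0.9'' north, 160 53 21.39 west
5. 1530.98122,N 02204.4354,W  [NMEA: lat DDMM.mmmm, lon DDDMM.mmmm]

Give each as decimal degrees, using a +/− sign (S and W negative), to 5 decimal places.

1. -49.25322, 171.17883
2. -79.42389, -146.37111
3. 19.15607, 55.00504
4. 55.36692, -160.88928
5. 15.51635, -22.07392

Point 1:
  φ: 15.193′ = 0.253217°; total 49.253217
  S ⇒ negate
  Lon: 10.73′ = 0.178833°; total 171.178833
  E → positive
Point 2:
  Latitude: 79° + 25/60 + 26/3600 = 79 + 0.416667 + 0.007222 = 79.423889
  S → negative
  Longitude: 146° + 22/60 + 16/3600 = 146 + 0.366667 + 0.004444 = 146.371111
  hemisphere W, so the sign is −
Point 3:
  Lat: 9.364′ = 0.156067°; total 19.156067
  N ⇒ keep positive
  Longitude: 0.3022′ = 0.005037°; total 55.005037
  E ⇒ keep positive
Point 4:
  Lat: 55 + 22/60 + 0.9/3600 = 55.366917
  N → positive
  Lon: 160 + 53/60 + 21.39/3600 = 160.889275
  W ⇒ negate
Point 5:
  Latitude: degrees = first 2 digits = 15, minutes = 30.98122; 15 + 30.98122/60 = 15.516354
  N → positive
  λ: degrees = first 3 digits = 22, minutes = 4.4354; 22 + 4.4354/60 = 22.073923
  W → negative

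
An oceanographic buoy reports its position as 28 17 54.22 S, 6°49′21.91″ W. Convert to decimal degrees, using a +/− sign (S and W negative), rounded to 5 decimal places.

-28.29839, -6.82275

φ: 28° + 17/60 + 54.22/3600 = 28 + 0.283333 + 0.015061 = 28.298394
S → negative
λ: 6 + 49/60 + 21.91/3600 = 6.822753
W ⇒ negate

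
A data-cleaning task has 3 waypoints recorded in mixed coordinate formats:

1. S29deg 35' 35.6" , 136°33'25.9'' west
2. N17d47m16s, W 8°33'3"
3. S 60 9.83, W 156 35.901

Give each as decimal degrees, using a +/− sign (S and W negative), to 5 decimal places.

1. -29.59322, -136.55719
2. 17.78778, -8.55083
3. -60.16383, -156.59835

Point 1:
  Lat: 35′ + 35.6″ = 35.59333′; 29 + 35.59333/60 = 29.593222
  hemisphere S, so the sign is −
  λ: 136° + 33/60 + 25.9/3600 = 136 + 0.550000 + 0.007194 = 136.557194
  hemisphere W, so the sign is −
Point 2:
  φ: 47′ + 16″ = 47.26667′; 17 + 47.26667/60 = 17.787778
  N ⇒ keep positive
  Lon: 8 + 33/60 + 3/3600 = 8.550833
  hemisphere W, so the sign is −
Point 3:
  Lat: 9.83′ = 0.163833°; total 60.163833
  S ⇒ negate
  λ: 35.901′ = 0.598350°; total 156.598350
  hemisphere W, so the sign is −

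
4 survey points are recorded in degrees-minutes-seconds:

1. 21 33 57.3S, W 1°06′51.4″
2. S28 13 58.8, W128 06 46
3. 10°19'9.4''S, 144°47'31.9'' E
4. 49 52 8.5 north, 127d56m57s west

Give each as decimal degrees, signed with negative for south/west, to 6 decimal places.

Point 1:
  φ: 21 + 33/60 + 57.3/3600 = 21.5659167
  S → negative
  Longitude: 6′ + 51.4″ = 6.85667′; 1 + 6.85667/60 = 1.1142778
  W → negative
Point 2:
  Latitude: 28 + 13/60 + 58.8/3600 = 28.2330000
  hemisphere S, so the sign is −
  λ: 6′ + 46″ = 6.76667′; 128 + 6.76667/60 = 128.1127778
  W ⇒ negate
Point 3:
  Lat: 19′ + 9.4″ = 19.15667′; 10 + 19.15667/60 = 10.3192778
  hemisphere S, so the sign is −
  Lon: 144° + 47/60 + 31.9/3600 = 144 + 0.783333 + 0.008861 = 144.7921944
  E → positive
Point 4:
  Latitude: 49° + 52/60 + 8.5/3600 = 49 + 0.866667 + 0.002361 = 49.8690278
  N → positive
  Lon: 127 + 56/60 + 57/3600 = 127.9491667
  W ⇒ negate

1. -21.565917, -1.114278
2. -28.233000, -128.112778
3. -10.319278, 144.792194
4. 49.869028, -127.949167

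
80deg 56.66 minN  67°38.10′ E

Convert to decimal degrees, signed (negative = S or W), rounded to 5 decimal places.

80.94433, 67.63500

Latitude: 56.66′ = 0.944333°; total 80.944333
N → positive
λ: 38.1′ = 0.635000°; total 67.635000
E → positive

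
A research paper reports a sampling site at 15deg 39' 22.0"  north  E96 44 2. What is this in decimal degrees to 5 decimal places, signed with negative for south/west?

Lat: 15 + 39/60 + 22/3600 = 15.656111
N → positive
Lon: 44′ + 2″ = 44.03333′; 96 + 44.03333/60 = 96.733889
E ⇒ keep positive

15.65611, 96.73389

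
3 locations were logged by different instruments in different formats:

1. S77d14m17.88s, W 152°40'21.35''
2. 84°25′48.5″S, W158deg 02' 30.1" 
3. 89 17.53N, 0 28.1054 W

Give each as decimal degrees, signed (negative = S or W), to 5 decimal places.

1. -77.23830, -152.67260
2. -84.43014, -158.04169
3. 89.29217, -0.46842

Point 1:
  φ: 14′ + 17.88″ = 14.29800′; 77 + 14.29800/60 = 77.238300
  S → negative
  Longitude: 40′ + 21.35″ = 40.35583′; 152 + 40.35583/60 = 152.672597
  W ⇒ negate
Point 2:
  φ: 25′ + 48.5″ = 25.80833′; 84 + 25.80833/60 = 84.430139
  S → negative
  Longitude: 158° + 2/60 + 30.1/3600 = 158 + 0.033333 + 0.008361 = 158.041694
  W → negative
Point 3:
  Lat: 17.53′ = 0.292167°; total 89.292167
  N → positive
  Lon: 0 + 28.1054/60 = 0.468423
  W → negative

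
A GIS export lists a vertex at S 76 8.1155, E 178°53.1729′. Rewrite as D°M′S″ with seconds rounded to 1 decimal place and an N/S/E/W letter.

76°08′6.9″ S, 178°53′10.4″ E

Lat: 8.11550′ → 8′ and 0.11550 × 60 = 6.930″
λ: fractional minutes 0.17290 × 60 = 10.374″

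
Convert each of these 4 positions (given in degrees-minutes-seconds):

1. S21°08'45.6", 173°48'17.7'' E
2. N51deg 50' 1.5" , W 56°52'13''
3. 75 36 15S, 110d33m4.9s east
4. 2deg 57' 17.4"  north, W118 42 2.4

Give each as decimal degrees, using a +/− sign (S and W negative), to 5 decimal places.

Point 1:
  Lat: 21 + 8/60 + 45.6/3600 = 21.146000
  S → negative
  Lon: 173° + 48/60 + 17.7/3600 = 173 + 0.800000 + 0.004917 = 173.804917
  E ⇒ keep positive
Point 2:
  Lat: 50′ + 1.5″ = 50.02500′; 51 + 50.02500/60 = 51.833750
  N ⇒ keep positive
  Longitude: 56° + 52/60 + 13/3600 = 56 + 0.866667 + 0.003611 = 56.870278
  W ⇒ negate
Point 3:
  φ: 75 + 36/60 + 15/3600 = 75.604167
  S ⇒ negate
  λ: 110 + 33/60 + 4.9/3600 = 110.551361
  E ⇒ keep positive
Point 4:
  Latitude: 2° + 57/60 + 17.4/3600 = 2 + 0.950000 + 0.004833 = 2.954833
  N → positive
  Longitude: 118 + 42/60 + 2.4/3600 = 118.700667
  hemisphere W, so the sign is −

1. -21.14600, 173.80492
2. 51.83375, -56.87028
3. -75.60417, 110.55136
4. 2.95483, -118.70067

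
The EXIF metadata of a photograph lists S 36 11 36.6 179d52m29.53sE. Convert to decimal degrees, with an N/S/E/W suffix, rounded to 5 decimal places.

36.19350° S, 179.87487° E

Lat: 11′ + 36.6″ = 11.61000′; 36 + 11.61000/60 = 36.193500
λ: 179° + 52/60 + 29.53/3600 = 179 + 0.866667 + 0.008203 = 179.874869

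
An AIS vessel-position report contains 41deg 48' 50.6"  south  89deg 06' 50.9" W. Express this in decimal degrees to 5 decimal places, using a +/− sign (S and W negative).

-41.81406, -89.11414

Latitude: 48′ + 50.6″ = 48.84333′; 41 + 48.84333/60 = 41.814056
hemisphere S, so the sign is −
Longitude: 89 + 6/60 + 50.9/3600 = 89.114139
W ⇒ negate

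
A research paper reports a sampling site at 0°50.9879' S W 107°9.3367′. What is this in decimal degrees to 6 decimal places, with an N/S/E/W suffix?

φ: 50.9879′ = 0.849798°; total 0.8497983
Longitude: 107 + 9.3367/60 = 107.1556117

0.849798° S, 107.155612° W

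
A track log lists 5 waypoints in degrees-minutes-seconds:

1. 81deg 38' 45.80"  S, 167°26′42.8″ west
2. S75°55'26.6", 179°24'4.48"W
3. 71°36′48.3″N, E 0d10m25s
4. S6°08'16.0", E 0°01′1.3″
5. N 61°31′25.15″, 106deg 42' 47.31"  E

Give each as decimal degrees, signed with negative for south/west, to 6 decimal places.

Point 1:
  Latitude: 38′ + 45.8″ = 38.76333′; 81 + 38.76333/60 = 81.6460556
  S ⇒ negate
  λ: 167° + 26/60 + 42.8/3600 = 167 + 0.433333 + 0.011889 = 167.4452222
  W ⇒ negate
Point 2:
  φ: 75 + 55/60 + 26.6/3600 = 75.9240556
  hemisphere S, so the sign is −
  Longitude: 179° + 24/60 + 4.48/3600 = 179 + 0.400000 + 0.001244 = 179.4012444
  W → negative
Point 3:
  Lat: 71 + 36/60 + 48.3/3600 = 71.6134167
  N ⇒ keep positive
  Lon: 10′ + 25″ = 10.41667′; 0 + 10.41667/60 = 0.1736111
  E → positive
Point 4:
  φ: 8′ + 16″ = 8.26667′; 6 + 8.26667/60 = 6.1377778
  S → negative
  λ: 0 + 1/60 + 1.3/3600 = 0.0170278
  E ⇒ keep positive
Point 5:
  Latitude: 61° + 31/60 + 25.15/3600 = 61 + 0.516667 + 0.006986 = 61.5236528
  N → positive
  λ: 106 + 42/60 + 47.31/3600 = 106.7131417
  E ⇒ keep positive

1. -81.646056, -167.445222
2. -75.924056, -179.401244
3. 71.613417, 0.173611
4. -6.137778, 0.017028
5. 61.523653, 106.713142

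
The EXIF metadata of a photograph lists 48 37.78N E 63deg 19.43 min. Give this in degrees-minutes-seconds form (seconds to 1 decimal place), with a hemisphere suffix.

48°37′46.8″ N, 63°19′25.8″ E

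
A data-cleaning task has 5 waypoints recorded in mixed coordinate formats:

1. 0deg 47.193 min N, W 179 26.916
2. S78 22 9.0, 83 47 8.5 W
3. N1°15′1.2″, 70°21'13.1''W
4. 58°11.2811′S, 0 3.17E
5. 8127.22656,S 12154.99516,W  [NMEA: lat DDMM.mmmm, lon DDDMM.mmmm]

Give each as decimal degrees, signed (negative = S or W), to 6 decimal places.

Point 1:
  Lat: 0 + 47.193/60 = 0.7865500
  N ⇒ keep positive
  λ: 26.916′ = 0.448600°; total 179.4486000
  W → negative
Point 2:
  φ: 78 + 22/60 + 9/3600 = 78.3691667
  hemisphere S, so the sign is −
  Longitude: 83° + 47/60 + 8.5/3600 = 83 + 0.783333 + 0.002361 = 83.7856944
  W ⇒ negate
Point 3:
  Lat: 1 + 15/60 + 1.2/3600 = 1.2503333
  N → positive
  Longitude: 70 + 21/60 + 13.1/3600 = 70.3536389
  W ⇒ negate
Point 4:
  Latitude: 11.2811′ = 0.188018°; total 58.1880183
  S → negative
  Lon: 0 + 3.17/60 = 0.0528333
  E ⇒ keep positive
Point 5:
  Lat: degrees = first 2 digits = 81, minutes = 27.22656; 81 + 27.22656/60 = 81.4537760
  hemisphere S, so the sign is −
  Lon: degrees = first 3 digits = 121, minutes = 54.99516; 121 + 54.99516/60 = 121.9165860
  W ⇒ negate

1. 0.786550, -179.448600
2. -78.369167, -83.785694
3. 1.250333, -70.353639
4. -58.188018, 0.052833
5. -81.453776, -121.916586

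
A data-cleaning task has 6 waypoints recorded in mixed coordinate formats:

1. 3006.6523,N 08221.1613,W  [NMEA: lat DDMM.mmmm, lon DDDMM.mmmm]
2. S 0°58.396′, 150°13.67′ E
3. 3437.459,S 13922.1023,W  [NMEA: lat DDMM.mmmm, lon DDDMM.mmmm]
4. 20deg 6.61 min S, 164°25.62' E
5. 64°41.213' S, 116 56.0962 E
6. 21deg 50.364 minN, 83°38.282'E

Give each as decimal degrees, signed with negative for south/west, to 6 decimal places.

1. 30.110872, -82.352688
2. -0.973267, 150.227833
3. -34.624317, -139.368372
4. -20.110167, 164.427000
5. -64.686883, 116.934937
6. 21.839400, 83.638033

Point 1:
  φ: degrees = first 2 digits = 30, minutes = 6.6523; 30 + 6.6523/60 = 30.1108717
  N ⇒ keep positive
  λ: degrees = first 3 digits = 82, minutes = 21.1613; 82 + 21.1613/60 = 82.3526883
  W → negative
Point 2:
  φ: 0 + 58.396/60 = 0.9732667
  S ⇒ negate
  Longitude: 150 + 13.67/60 = 150.2278333
  E → positive
Point 3:
  Lat: split at 2 digits → 34° and 37.459′; 34 + 37.459/60 = 34.6243167
  S ⇒ negate
  Longitude: split at 3 digits → 139° and 22.1023′; 139 + 22.1023/60 = 139.3683717
  hemisphere W, so the sign is −
Point 4:
  φ: 6.61′ = 0.110167°; total 20.1101667
  hemisphere S, so the sign is −
  Longitude: 164 + 25.62/60 = 164.4270000
  E → positive
Point 5:
  Latitude: 41.213′ = 0.686883°; total 64.6868833
  S → negative
  Lon: 116 + 56.0962/60 = 116.9349367
  E → positive
Point 6:
  Lat: 50.364′ = 0.839400°; total 21.8394000
  N → positive
  Lon: 83 + 38.282/60 = 83.6380333
  E ⇒ keep positive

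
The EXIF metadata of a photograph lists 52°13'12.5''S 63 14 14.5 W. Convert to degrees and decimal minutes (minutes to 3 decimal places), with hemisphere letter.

52° 13.208′ S, 63° 14.242′ W

Lat: seconds/60 = 0.20833; minutes = 13 + 0.20833 = 13.20833
λ: seconds/60 = 0.24167; minutes = 14 + 0.24167 = 14.24167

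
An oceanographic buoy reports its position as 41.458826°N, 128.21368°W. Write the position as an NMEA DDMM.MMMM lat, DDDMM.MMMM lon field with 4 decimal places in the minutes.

4127.5296,N / 12812.8208,W

φ: fractional part 0.458826 → 27.529560 minutes
Longitude: fractional part 0.213680 → 12.820800 minutes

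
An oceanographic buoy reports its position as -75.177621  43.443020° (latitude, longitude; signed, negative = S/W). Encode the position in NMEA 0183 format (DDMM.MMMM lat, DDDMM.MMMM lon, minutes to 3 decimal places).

Latitude is negative → S; |value| = 75.177621
Latitude: 75° + 0.177621 × 60 = 75° 10.65726′
λ: fractional part 0.443020 → 26.58120 minutes

7510.657,S / 04326.581,E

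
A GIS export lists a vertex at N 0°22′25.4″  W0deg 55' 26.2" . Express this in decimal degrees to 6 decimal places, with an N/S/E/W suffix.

Latitude: 22′ + 25.4″ = 22.42333′; 0 + 22.42333/60 = 0.3737222
Longitude: 0 + 55/60 + 26.2/3600 = 0.9239444

0.373722° N, 0.923944° W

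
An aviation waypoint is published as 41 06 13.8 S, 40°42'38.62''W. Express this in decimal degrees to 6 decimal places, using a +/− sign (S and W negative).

-41.103833, -40.710728

Lat: 41 + 6/60 + 13.8/3600 = 41.1038333
S ⇒ negate
Longitude: 42′ + 38.62″ = 42.64367′; 40 + 42.64367/60 = 40.7107278
W ⇒ negate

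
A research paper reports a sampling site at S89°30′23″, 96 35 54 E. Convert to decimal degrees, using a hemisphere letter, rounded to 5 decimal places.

89.50639° S, 96.59833° E

Latitude: 89 + 30/60 + 23/3600 = 89.506389
Longitude: 96° + 35/60 + 54/3600 = 96 + 0.583333 + 0.015000 = 96.598333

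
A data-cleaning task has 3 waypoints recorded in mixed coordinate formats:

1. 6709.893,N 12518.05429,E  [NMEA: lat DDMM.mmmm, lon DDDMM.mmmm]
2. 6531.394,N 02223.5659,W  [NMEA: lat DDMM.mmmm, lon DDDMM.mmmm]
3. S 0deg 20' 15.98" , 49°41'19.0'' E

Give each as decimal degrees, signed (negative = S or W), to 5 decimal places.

Point 1:
  Lat: split at 2 digits → 67° and 9.893′; 67 + 9.893/60 = 67.164883
  N ⇒ keep positive
  Longitude: split at 3 digits → 125° and 18.05429′; 125 + 18.05429/60 = 125.300905
  E → positive
Point 2:
  φ: split at 2 digits → 65° and 31.394′; 65 + 31.394/60 = 65.523233
  N → positive
  Lon: split at 3 digits → 022° and 23.5659′; 22 + 23.5659/60 = 22.392765
  hemisphere W, so the sign is −
Point 3:
  Lat: 20′ + 15.98″ = 20.26633′; 0 + 20.26633/60 = 0.337772
  hemisphere S, so the sign is −
  Longitude: 49° + 41/60 + 19/3600 = 49 + 0.683333 + 0.005278 = 49.688611
  E ⇒ keep positive

1. 67.16488, 125.30090
2. 65.52323, -22.39277
3. -0.33777, 49.68861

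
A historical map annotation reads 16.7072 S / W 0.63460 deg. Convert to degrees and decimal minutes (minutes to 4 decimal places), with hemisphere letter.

16° 42.4320′ S, 0° 38.0760′ W

φ: 16° + 0.707200 × 60 = 16° 42.432000′
Lon: 0° + 0.634600 × 60 = 0° 38.076000′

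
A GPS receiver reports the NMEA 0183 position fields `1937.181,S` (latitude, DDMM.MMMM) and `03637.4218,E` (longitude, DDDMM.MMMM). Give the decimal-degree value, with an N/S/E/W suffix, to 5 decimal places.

φ: split at 2 digits → 19° and 37.181′; 19 + 37.181/60 = 19.619683
Lon: split at 3 digits → 036° and 37.4218′; 36 + 37.4218/60 = 36.623697

19.61968° S, 36.62370° E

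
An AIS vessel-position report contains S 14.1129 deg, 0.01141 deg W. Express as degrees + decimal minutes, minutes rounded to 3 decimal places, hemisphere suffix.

14° 6.774′ S, 0° 0.685′ W

φ: 14° + 0.112900 × 60 = 14° 6.77400′
Lon: 0° + 0.011410 × 60 = 0° 0.68460′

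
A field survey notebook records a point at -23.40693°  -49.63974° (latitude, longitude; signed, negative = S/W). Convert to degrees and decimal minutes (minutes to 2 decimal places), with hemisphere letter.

23° 24.42′ S, 49° 38.38′ W

Latitude is negative → S; |value| = 23.406930
Lat: fractional part 0.406930 → 24.4158 minutes
Longitude is negative → W; |value| = 49.639740
λ: fractional part 0.639740 → 38.3844 minutes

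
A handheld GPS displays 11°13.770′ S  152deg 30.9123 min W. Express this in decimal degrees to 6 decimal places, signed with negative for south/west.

-11.229500, -152.515205

Lat: 13.77′ = 0.229500°; total 11.2295000
S → negative
λ: 152 + 30.9123/60 = 152.5152050
W → negative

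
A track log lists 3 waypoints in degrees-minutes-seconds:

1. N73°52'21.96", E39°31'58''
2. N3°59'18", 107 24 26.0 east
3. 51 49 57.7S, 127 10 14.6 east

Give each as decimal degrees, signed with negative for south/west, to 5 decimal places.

Point 1:
  φ: 73 + 52/60 + 21.96/3600 = 73.872767
  N ⇒ keep positive
  Lon: 39° + 31/60 + 58/3600 = 39 + 0.516667 + 0.016111 = 39.532778
  E → positive
Point 2:
  Latitude: 59′ + 18″ = 59.30000′; 3 + 59.30000/60 = 3.988333
  N ⇒ keep positive
  Longitude: 107° + 24/60 + 26/3600 = 107 + 0.400000 + 0.007222 = 107.407222
  E ⇒ keep positive
Point 3:
  φ: 51° + 49/60 + 57.7/3600 = 51 + 0.816667 + 0.016028 = 51.832694
  hemisphere S, so the sign is −
  Longitude: 127° + 10/60 + 14.6/3600 = 127 + 0.166667 + 0.004056 = 127.170722
  E ⇒ keep positive

1. 73.87277, 39.53278
2. 3.98833, 107.40722
3. -51.83269, 127.17072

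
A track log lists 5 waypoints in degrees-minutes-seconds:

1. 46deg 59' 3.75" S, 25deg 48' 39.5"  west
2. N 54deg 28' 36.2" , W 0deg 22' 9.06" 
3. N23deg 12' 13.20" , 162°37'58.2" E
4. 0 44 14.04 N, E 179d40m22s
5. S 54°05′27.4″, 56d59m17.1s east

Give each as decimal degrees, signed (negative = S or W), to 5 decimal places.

1. -46.98438, -25.81097
2. 54.47672, -0.36918
3. 23.20367, 162.63283
4. 0.73723, 179.67278
5. -54.09094, 56.98808

Point 1:
  φ: 46 + 59/60 + 3.75/3600 = 46.984375
  hemisphere S, so the sign is −
  λ: 25 + 48/60 + 39.5/3600 = 25.810972
  W → negative
Point 2:
  Latitude: 28′ + 36.2″ = 28.60333′; 54 + 28.60333/60 = 54.476722
  N ⇒ keep positive
  λ: 0 + 22/60 + 9.06/3600 = 0.369183
  hemisphere W, so the sign is −
Point 3:
  Latitude: 23 + 12/60 + 13.2/3600 = 23.203667
  N → positive
  Lon: 37′ + 58.2″ = 37.97000′; 162 + 37.97000/60 = 162.632833
  E ⇒ keep positive
Point 4:
  φ: 0 + 44/60 + 14.04/3600 = 0.737233
  N ⇒ keep positive
  λ: 179 + 40/60 + 22/3600 = 179.672778
  E ⇒ keep positive
Point 5:
  φ: 5′ + 27.4″ = 5.45667′; 54 + 5.45667/60 = 54.090944
  S ⇒ negate
  λ: 56° + 59/60 + 17.1/3600 = 56 + 0.983333 + 0.004750 = 56.988083
  E → positive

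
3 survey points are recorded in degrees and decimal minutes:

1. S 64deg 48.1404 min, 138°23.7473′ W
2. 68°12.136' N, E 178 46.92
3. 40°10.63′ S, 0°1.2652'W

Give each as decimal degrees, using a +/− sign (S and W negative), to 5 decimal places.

1. -64.80234, -138.39579
2. 68.20227, 178.78200
3. -40.17717, -0.02109

Point 1:
  φ: 64 + 48.1404/60 = 64.802340
  S → negative
  Longitude: 138 + 23.7473/60 = 138.395788
  W ⇒ negate
Point 2:
  Lat: 12.136′ = 0.202267°; total 68.202267
  N ⇒ keep positive
  λ: 46.92′ = 0.782000°; total 178.782000
  E → positive
Point 3:
  φ: 10.63′ = 0.177167°; total 40.177167
  S → negative
  λ: 0 + 1.2652/60 = 0.021087
  W ⇒ negate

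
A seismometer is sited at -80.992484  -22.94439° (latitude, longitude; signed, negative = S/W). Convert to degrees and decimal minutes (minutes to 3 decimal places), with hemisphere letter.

Latitude is negative → S; |value| = 80.992484
Lat: 80° + 0.992484 × 60 = 80° 59.54904′
Longitude is negative → W; |value| = 22.944390
Longitude: 22° + 0.944390 × 60 = 22° 56.66340′

80° 59.549′ S, 22° 56.663′ W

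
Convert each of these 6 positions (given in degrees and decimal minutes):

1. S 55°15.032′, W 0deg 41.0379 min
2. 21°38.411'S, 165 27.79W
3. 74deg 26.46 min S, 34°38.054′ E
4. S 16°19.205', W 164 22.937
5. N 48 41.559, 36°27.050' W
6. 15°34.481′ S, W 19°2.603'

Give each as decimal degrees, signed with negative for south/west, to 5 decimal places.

Point 1:
  Lat: 15.032′ = 0.250533°; total 55.250533
  S → negative
  Longitude: 0 + 41.0379/60 = 0.683965
  W ⇒ negate
Point 2:
  φ: 38.411′ = 0.640183°; total 21.640183
  S ⇒ negate
  Lon: 165 + 27.79/60 = 165.463167
  hemisphere W, so the sign is −
Point 3:
  Latitude: 26.46′ = 0.441000°; total 74.441000
  hemisphere S, so the sign is −
  Longitude: 38.054′ = 0.634233°; total 34.634233
  E ⇒ keep positive
Point 4:
  φ: 16 + 19.205/60 = 16.320083
  S → negative
  λ: 164 + 22.937/60 = 164.382283
  W → negative
Point 5:
  φ: 41.559′ = 0.692650°; total 48.692650
  N → positive
  Longitude: 36 + 27.05/60 = 36.450833
  W ⇒ negate
Point 6:
  Latitude: 34.481′ = 0.574683°; total 15.574683
  S ⇒ negate
  Longitude: 2.603′ = 0.043383°; total 19.043383
  hemisphere W, so the sign is −

1. -55.25053, -0.68397
2. -21.64018, -165.46317
3. -74.44100, 34.63423
4. -16.32008, -164.38228
5. 48.69265, -36.45083
6. -15.57468, -19.04338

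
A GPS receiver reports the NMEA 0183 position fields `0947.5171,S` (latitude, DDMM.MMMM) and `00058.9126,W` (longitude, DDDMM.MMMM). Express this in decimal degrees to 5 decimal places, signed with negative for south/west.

-9.79195, -0.98188

φ: degrees = first 2 digits = 9, minutes = 47.5171; 9 + 47.5171/60 = 9.791952
S → negative
Longitude: split at 3 digits → 000° and 58.9126′; 0 + 58.9126/60 = 0.981877
W → negative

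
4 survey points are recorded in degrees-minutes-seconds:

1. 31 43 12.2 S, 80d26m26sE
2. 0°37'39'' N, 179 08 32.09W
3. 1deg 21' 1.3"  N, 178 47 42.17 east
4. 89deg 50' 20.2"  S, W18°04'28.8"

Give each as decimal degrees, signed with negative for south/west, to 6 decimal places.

Point 1:
  Latitude: 31° + 43/60 + 12.2/3600 = 31 + 0.716667 + 0.003389 = 31.7200556
  S → negative
  Longitude: 80° + 26/60 + 26/3600 = 80 + 0.433333 + 0.007222 = 80.4405556
  E ⇒ keep positive
Point 2:
  φ: 37′ + 39″ = 37.65000′; 0 + 37.65000/60 = 0.6275000
  N ⇒ keep positive
  λ: 179° + 8/60 + 32.09/3600 = 179 + 0.133333 + 0.008914 = 179.1422472
  hemisphere W, so the sign is −
Point 3:
  Latitude: 1 + 21/60 + 1.3/3600 = 1.3503611
  N ⇒ keep positive
  λ: 178° + 47/60 + 42.17/3600 = 178 + 0.783333 + 0.011714 = 178.7950472
  E ⇒ keep positive
Point 4:
  Lat: 89° + 50/60 + 20.2/3600 = 89 + 0.833333 + 0.005611 = 89.8389444
  hemisphere S, so the sign is −
  Longitude: 18° + 4/60 + 28.8/3600 = 18 + 0.066667 + 0.008000 = 18.0746667
  hemisphere W, so the sign is −

1. -31.720056, 80.440556
2. 0.627500, -179.142247
3. 1.350361, 178.795047
4. -89.838944, -18.074667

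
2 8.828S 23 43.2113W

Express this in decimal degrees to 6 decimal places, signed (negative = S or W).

-2.147133, -23.720188

φ: 8.828′ = 0.147133°; total 2.1471333
S ⇒ negate
λ: 23 + 43.2113/60 = 23.7201883
W → negative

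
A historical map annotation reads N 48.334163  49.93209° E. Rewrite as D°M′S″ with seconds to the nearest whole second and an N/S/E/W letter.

48°20′3″ N, 49°55′56″ E

Lat: 0.334163° → 20.04978′; 0.04978 × 60 = 2.99″
Longitude: 0.932090 × 60 = 55.92540′ → 55′, remainder × 60 = 55.52″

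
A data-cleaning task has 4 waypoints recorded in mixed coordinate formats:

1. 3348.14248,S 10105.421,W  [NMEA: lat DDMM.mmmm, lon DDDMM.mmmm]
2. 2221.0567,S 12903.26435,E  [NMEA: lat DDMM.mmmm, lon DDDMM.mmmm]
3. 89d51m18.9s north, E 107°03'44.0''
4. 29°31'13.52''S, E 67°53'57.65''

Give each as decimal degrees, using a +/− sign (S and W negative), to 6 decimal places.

1. -33.802375, -101.090350
2. -22.350945, 129.054406
3. 89.855250, 107.062222
4. -29.520422, 67.899347

Point 1:
  Latitude: split at 2 digits → 33° and 48.14248′; 33 + 48.14248/60 = 33.8023747
  S → negative
  λ: split at 3 digits → 101° and 5.421′; 101 + 5.421/60 = 101.0903500
  W ⇒ negate
Point 2:
  Latitude: degrees = first 2 digits = 22, minutes = 21.0567; 22 + 21.0567/60 = 22.3509450
  S ⇒ negate
  Longitude: degrees = first 3 digits = 129, minutes = 3.26435; 129 + 3.26435/60 = 129.0544058
  E → positive
Point 3:
  Lat: 51′ + 18.9″ = 51.31500′; 89 + 51.31500/60 = 89.8552500
  N ⇒ keep positive
  Lon: 107 + 3/60 + 44/3600 = 107.0622222
  E → positive
Point 4:
  Latitude: 29° + 31/60 + 13.52/3600 = 29 + 0.516667 + 0.003756 = 29.5204222
  S → negative
  λ: 67° + 53/60 + 57.65/3600 = 67 + 0.883333 + 0.016014 = 67.8993472
  E ⇒ keep positive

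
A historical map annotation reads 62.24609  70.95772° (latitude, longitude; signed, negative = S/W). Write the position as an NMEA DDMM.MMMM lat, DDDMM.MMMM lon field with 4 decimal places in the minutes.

6214.7654,N / 07057.4632,E

Lat: 62° + 0.246090 × 60 = 62° 14.765400′
Lon: fractional part 0.957720 → 57.463200 minutes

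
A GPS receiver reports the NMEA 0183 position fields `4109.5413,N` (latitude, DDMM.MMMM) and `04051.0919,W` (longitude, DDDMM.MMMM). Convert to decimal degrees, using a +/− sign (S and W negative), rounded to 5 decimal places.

Latitude: split at 2 digits → 41° and 9.5413′; 41 + 9.5413/60 = 41.159022
N ⇒ keep positive
Longitude: degrees = first 3 digits = 40, minutes = 51.0919; 40 + 51.0919/60 = 40.851532
hemisphere W, so the sign is −

41.15902, -40.85153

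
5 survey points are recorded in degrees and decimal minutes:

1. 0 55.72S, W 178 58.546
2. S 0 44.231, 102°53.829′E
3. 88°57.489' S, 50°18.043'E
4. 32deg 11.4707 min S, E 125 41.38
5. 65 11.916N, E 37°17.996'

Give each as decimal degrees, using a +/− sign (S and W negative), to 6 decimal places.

Point 1:
  Lat: 55.72′ = 0.928667°; total 0.9286667
  S ⇒ negate
  Longitude: 58.546′ = 0.975767°; total 178.9757667
  W ⇒ negate
Point 2:
  Latitude: 0 + 44.231/60 = 0.7371833
  S → negative
  Lon: 53.829′ = 0.897150°; total 102.8971500
  E ⇒ keep positive
Point 3:
  Lat: 57.489′ = 0.958150°; total 88.9581500
  S ⇒ negate
  λ: 50 + 18.043/60 = 50.3007167
  E ⇒ keep positive
Point 4:
  Lat: 11.4707′ = 0.191178°; total 32.1911783
  S ⇒ negate
  λ: 41.38′ = 0.689667°; total 125.6896667
  E ⇒ keep positive
Point 5:
  φ: 11.916′ = 0.198600°; total 65.1986000
  N → positive
  λ: 17.996′ = 0.299933°; total 37.2999333
  E ⇒ keep positive

1. -0.928667, -178.975767
2. -0.737183, 102.897150
3. -88.958150, 50.300717
4. -32.191178, 125.689667
5. 65.198600, 37.299933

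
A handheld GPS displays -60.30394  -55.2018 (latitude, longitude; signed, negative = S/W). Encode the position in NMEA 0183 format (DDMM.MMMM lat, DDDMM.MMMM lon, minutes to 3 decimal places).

Latitude is negative → S; |value| = 60.303940
Lat: 60° + 0.303940 × 60 = 60° 18.23640′
Longitude is negative → W; |value| = 55.201800
Longitude: fractional part 0.201800 → 12.10800 minutes

6018.236,S / 05512.108,W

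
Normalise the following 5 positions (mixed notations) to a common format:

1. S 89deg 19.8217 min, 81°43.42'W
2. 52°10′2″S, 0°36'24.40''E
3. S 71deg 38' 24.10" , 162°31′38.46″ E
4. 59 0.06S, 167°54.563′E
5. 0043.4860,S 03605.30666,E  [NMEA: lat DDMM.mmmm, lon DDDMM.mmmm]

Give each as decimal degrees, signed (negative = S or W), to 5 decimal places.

Point 1:
  Latitude: 89 + 19.8217/60 = 89.330362
  S → negative
  Lon: 81 + 43.42/60 = 81.723667
  hemisphere W, so the sign is −
Point 2:
  Latitude: 52 + 10/60 + 2/3600 = 52.167222
  S → negative
  Lon: 0° + 36/60 + 24.4/3600 = 0 + 0.600000 + 0.006778 = 0.606778
  E ⇒ keep positive
Point 3:
  Latitude: 71 + 38/60 + 24.1/3600 = 71.640028
  S → negative
  Lon: 31′ + 38.46″ = 31.64100′; 162 + 31.64100/60 = 162.527350
  E ⇒ keep positive
Point 4:
  φ: 59 + 0.06/60 = 59.001000
  S ⇒ negate
  Lon: 54.563′ = 0.909383°; total 167.909383
  E → positive
Point 5:
  Latitude: split at 2 digits → 00° and 43.486′; 0 + 43.486/60 = 0.724767
  hemisphere S, so the sign is −
  Lon: split at 3 digits → 036° and 5.30666′; 36 + 5.30666/60 = 36.088444
  E → positive

1. -89.33036, -81.72367
2. -52.16722, 0.60678
3. -71.64003, 162.52735
4. -59.00100, 167.90938
5. -0.72477, 36.08844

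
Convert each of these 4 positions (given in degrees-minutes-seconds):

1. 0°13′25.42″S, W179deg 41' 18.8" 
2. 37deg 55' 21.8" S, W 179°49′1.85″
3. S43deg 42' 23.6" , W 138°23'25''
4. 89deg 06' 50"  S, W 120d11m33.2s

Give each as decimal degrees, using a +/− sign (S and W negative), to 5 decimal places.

Point 1:
  Lat: 13′ + 25.42″ = 13.42367′; 0 + 13.42367/60 = 0.223728
  S → negative
  Longitude: 41′ + 18.8″ = 41.31333′; 179 + 41.31333/60 = 179.688556
  hemisphere W, so the sign is −
Point 2:
  Lat: 37 + 55/60 + 21.8/3600 = 37.922722
  hemisphere S, so the sign is −
  Longitude: 49′ + 1.85″ = 49.03083′; 179 + 49.03083/60 = 179.817181
  W → negative
Point 3:
  φ: 42′ + 23.6″ = 42.39333′; 43 + 42.39333/60 = 43.706556
  S → negative
  Lon: 138° + 23/60 + 25/3600 = 138 + 0.383333 + 0.006944 = 138.390278
  W → negative
Point 4:
  Latitude: 89° + 6/60 + 50/3600 = 89 + 0.100000 + 0.013889 = 89.113889
  S → negative
  Lon: 120 + 11/60 + 33.2/3600 = 120.192556
  hemisphere W, so the sign is −

1. -0.22373, -179.68856
2. -37.92272, -179.81718
3. -43.70656, -138.39028
4. -89.11389, -120.19256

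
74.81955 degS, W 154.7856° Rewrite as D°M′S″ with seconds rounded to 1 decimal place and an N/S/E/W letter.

74°49′10.4″ S, 154°47′8.2″ W

Lat: 0.819550 × 60 = 49.17300′ → 49′, remainder × 60 = 10.380″
λ: 0.785600° → 47.13600′; 0.13600 × 60 = 8.160″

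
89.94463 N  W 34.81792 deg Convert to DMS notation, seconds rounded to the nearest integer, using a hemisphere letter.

φ: whole degrees 89; 56.67780′ → 56′ and 40.67″
λ: whole degrees 34; 49.07520′ → 49′ and 4.51″

89°56′41″ N, 34°49′5″ W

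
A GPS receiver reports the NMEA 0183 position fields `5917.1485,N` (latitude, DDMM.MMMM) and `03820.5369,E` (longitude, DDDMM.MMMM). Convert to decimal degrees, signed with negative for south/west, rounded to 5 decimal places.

Lat: degrees = first 2 digits = 59, minutes = 17.1485; 59 + 17.1485/60 = 59.285808
N → positive
Lon: degrees = first 3 digits = 38, minutes = 20.5369; 38 + 20.5369/60 = 38.342282
E ⇒ keep positive

59.28581, 38.34228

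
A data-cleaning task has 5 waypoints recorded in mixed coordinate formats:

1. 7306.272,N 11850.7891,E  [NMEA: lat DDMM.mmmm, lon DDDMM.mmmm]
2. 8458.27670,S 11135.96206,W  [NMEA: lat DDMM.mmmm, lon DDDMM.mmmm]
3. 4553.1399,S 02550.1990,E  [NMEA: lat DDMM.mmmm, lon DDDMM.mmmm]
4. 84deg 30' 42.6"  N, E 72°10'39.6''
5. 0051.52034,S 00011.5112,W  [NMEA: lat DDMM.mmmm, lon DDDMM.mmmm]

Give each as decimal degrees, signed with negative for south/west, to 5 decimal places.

Point 1:
  Lat: split at 2 digits → 73° and 6.272′; 73 + 6.272/60 = 73.104533
  N ⇒ keep positive
  Lon: degrees = first 3 digits = 118, minutes = 50.7891; 118 + 50.7891/60 = 118.846485
  E → positive
Point 2:
  φ: split at 2 digits → 84° and 58.2767′; 84 + 58.2767/60 = 84.971278
  S → negative
  Lon: split at 3 digits → 111° and 35.96206′; 111 + 35.96206/60 = 111.599368
  W → negative
Point 3:
  φ: split at 2 digits → 45° and 53.1399′; 45 + 53.1399/60 = 45.885665
  S → negative
  Lon: split at 3 digits → 025° and 50.199′; 25 + 50.199/60 = 25.836650
  E ⇒ keep positive
Point 4:
  φ: 84 + 30/60 + 42.6/3600 = 84.511833
  N ⇒ keep positive
  λ: 10′ + 39.6″ = 10.66000′; 72 + 10.66000/60 = 72.177667
  E → positive
Point 5:
  φ: degrees = first 2 digits = 0, minutes = 51.52034; 0 + 51.52034/60 = 0.858672
  S → negative
  λ: split at 3 digits → 000° and 11.5112′; 0 + 11.5112/60 = 0.191853
  hemisphere W, so the sign is −

1. 73.10453, 118.84649
2. -84.97128, -111.59937
3. -45.88567, 25.83665
4. 84.51183, 72.17767
5. -0.85867, -0.19185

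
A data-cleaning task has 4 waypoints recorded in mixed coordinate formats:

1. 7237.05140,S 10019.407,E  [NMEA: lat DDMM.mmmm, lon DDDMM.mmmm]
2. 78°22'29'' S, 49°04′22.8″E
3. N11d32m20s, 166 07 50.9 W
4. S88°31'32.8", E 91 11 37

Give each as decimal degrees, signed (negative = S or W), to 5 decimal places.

Point 1:
  Latitude: degrees = first 2 digits = 72, minutes = 37.0514; 72 + 37.0514/60 = 72.617523
  S ⇒ negate
  λ: split at 3 digits → 100° and 19.407′; 100 + 19.407/60 = 100.323450
  E ⇒ keep positive
Point 2:
  Lat: 78° + 22/60 + 29/3600 = 78 + 0.366667 + 0.008056 = 78.374722
  hemisphere S, so the sign is −
  λ: 49 + 4/60 + 22.8/3600 = 49.073000
  E ⇒ keep positive
Point 3:
  φ: 11° + 32/60 + 20/3600 = 11 + 0.533333 + 0.005556 = 11.538889
  N → positive
  Lon: 166° + 7/60 + 50.9/3600 = 166 + 0.116667 + 0.014139 = 166.130806
  W ⇒ negate
Point 4:
  Lat: 88° + 31/60 + 32.8/3600 = 88 + 0.516667 + 0.009111 = 88.525778
  S ⇒ negate
  Longitude: 91 + 11/60 + 37/3600 = 91.193611
  E → positive

1. -72.61752, 100.32345
2. -78.37472, 49.07300
3. 11.53889, -166.13081
4. -88.52578, 91.19361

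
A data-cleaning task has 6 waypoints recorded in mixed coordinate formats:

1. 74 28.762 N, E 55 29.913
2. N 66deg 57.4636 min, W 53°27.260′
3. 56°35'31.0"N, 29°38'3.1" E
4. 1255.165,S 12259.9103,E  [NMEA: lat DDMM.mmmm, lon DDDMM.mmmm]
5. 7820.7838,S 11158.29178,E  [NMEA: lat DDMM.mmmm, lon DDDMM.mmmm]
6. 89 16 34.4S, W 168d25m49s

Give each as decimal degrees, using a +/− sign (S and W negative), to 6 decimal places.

Point 1:
  Lat: 28.762′ = 0.479367°; total 74.4793667
  N ⇒ keep positive
  λ: 29.913′ = 0.498550°; total 55.4985500
  E → positive
Point 2:
  φ: 66 + 57.4636/60 = 66.9577267
  N → positive
  λ: 53 + 27.26/60 = 53.4543333
  W ⇒ negate
Point 3:
  Latitude: 56° + 35/60 + 31/3600 = 56 + 0.583333 + 0.008611 = 56.5919444
  N → positive
  Longitude: 29° + 38/60 + 3.1/3600 = 29 + 0.633333 + 0.000861 = 29.6341944
  E ⇒ keep positive
Point 4:
  Latitude: degrees = first 2 digits = 12, minutes = 55.165; 12 + 55.165/60 = 12.9194167
  hemisphere S, so the sign is −
  Longitude: split at 3 digits → 122° and 59.9103′; 122 + 59.9103/60 = 122.9985050
  E → positive
Point 5:
  Lat: degrees = first 2 digits = 78, minutes = 20.7838; 78 + 20.7838/60 = 78.3463967
  S ⇒ negate
  Lon: degrees = first 3 digits = 111, minutes = 58.29178; 111 + 58.29178/60 = 111.9715297
  E ⇒ keep positive
Point 6:
  Latitude: 89 + 16/60 + 34.4/3600 = 89.2762222
  S → negative
  Longitude: 168° + 25/60 + 49/3600 = 168 + 0.416667 + 0.013611 = 168.4302778
  W → negative

1. 74.479367, 55.498550
2. 66.957727, -53.454333
3. 56.591944, 29.634194
4. -12.919417, 122.998505
5. -78.346397, 111.971530
6. -89.276222, -168.430278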